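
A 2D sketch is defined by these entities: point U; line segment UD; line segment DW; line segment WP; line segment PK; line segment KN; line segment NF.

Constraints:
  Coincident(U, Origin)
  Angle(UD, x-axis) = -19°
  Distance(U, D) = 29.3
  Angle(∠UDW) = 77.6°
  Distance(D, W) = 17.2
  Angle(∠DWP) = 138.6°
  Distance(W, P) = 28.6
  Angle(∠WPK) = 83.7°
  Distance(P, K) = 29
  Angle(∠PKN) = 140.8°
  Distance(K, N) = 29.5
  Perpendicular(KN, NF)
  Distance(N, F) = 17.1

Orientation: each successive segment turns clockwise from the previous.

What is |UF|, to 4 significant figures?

20.28

U is at the origin; UD runs at -19.0° with length 29.3, so D = (27.70, -9.539). ∠UDW = 77.6° gives DW at -121.4° from the x-axis; with |DW| = 17.2, W = (18.74, -24.22). ∠DWP = 138.6° gives WP at -162.8° from the x-axis; with |WP| = 28.6, P = (-8.579, -32.68). ∠WPK = 83.7° gives PK at 100.9° from the x-axis; with |PK| = 29.0, K = (-14.06, -4.201). ∠PKN = 140.8° gives KN at 61.70° from the x-axis; with |KN| = 29.5, N = (-0.07680, 21.77). The perpendicularity gives NF at right angles to KN, so NF runs at -28.30°; with |NF| = 17.1, F = (14.98, 13.67). Then |UF| = |F − U| = 20.28.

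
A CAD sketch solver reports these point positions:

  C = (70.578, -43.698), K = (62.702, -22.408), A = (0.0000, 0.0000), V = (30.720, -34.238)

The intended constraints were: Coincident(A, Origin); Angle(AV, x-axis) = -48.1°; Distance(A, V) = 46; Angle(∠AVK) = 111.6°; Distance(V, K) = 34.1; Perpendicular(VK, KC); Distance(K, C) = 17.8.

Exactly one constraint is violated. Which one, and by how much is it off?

Distance(K, C) = 17.8 — off by 4.90.

A = (0.00, 0.00) ✓; AV at -48.10° ✓; |AV| = 46.00 ✓; ∠AVK = 111.6° ✓; |VK| = 34.10 ✓; ∠(VK, KC) = 90.00° ✓; |KC| = 22.70 ✗.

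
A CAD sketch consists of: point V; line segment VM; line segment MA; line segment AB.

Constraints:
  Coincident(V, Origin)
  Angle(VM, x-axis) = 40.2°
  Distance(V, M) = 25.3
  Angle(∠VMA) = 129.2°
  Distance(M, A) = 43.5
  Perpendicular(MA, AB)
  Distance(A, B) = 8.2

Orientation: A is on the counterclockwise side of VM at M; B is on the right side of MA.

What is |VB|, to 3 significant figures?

65.7

V is at the origin; VM runs at 40.2° with length 25.3, so M = 25.3·(cos 40.2°, sin 40.2°) = (19.3, 16.3). ∠VMA = 129.2°, so MA runs at 40.2° + (180° − 129.2°) = 91.0° from the x-axis; with |MA| = 43.5, A = M + 43.5·(cos 91.0°, sin 91.0°) = (18.6, 59.8). MA is perpendicular to AB; with |AB| = 8.2 on the right of MA, B = A + 8.2·(1.00, 0.0175) = (26.8, 60.0). Then |VB| = |B − V| = 65.7.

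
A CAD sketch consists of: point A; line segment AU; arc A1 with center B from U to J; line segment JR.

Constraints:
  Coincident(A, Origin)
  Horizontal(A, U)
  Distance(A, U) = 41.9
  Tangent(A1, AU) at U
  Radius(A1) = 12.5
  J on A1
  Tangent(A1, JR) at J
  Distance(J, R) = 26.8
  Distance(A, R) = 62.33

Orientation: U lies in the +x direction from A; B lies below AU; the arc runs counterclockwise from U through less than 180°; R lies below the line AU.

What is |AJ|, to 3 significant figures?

37.0

Checks: |BU| = 12.50 ✓; |BJ| = 12.50 ✓; ∠(BJ, JR) = 90.00° ✓; |JR| = 26.80 ✓; |AR| = 62.33 ✓.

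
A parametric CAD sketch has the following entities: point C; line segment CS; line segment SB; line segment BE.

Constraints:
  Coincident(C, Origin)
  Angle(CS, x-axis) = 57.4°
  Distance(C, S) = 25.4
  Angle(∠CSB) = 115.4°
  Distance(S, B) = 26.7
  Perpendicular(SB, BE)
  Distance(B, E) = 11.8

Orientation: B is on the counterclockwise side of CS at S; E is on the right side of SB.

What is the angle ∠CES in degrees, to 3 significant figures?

18.9°

C is at the origin; CS runs at 57.4° with length 25.4, so S = 25.4·(cos 57.4°, sin 57.4°) = (13.7, 21.4). ∠CSB = 115.4°, so SB runs at 57.4° + (180° − 115.4°) = 122° from the x-axis; with |SB| = 26.7, B = S + 26.7·(cos 122°, sin 122°) = (-0.464, 44.0). SB is perpendicular to BE; with |BE| = 11.8 on the right of SB, E = B + 11.8·(0.848, 0.530) = (9.54, 50.3). Then cos ∠CES = EC·ES / (|EC||ES|), giving 18.9°.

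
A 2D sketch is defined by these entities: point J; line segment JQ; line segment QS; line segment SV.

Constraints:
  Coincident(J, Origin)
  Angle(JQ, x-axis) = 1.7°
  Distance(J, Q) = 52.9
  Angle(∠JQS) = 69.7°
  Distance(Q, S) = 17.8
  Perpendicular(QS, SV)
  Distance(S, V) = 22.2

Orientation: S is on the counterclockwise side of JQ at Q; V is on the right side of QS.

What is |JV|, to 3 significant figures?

71.8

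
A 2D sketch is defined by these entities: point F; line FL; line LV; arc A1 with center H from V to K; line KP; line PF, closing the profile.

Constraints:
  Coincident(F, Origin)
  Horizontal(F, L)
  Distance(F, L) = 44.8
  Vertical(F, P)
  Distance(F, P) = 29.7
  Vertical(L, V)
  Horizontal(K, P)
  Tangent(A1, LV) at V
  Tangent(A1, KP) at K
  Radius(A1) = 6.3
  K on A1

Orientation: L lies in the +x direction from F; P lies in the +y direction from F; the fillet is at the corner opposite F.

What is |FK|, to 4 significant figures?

48.62

F is at the origin; F and L share the same y with |FL| = 44.8 and L on the +x side, so L = (44.80, 0.000). FP is vertical with |FP| = 29.7 and P on the +y side, so P = (0.000, 29.70). The virtual corner opposite F is at (44.80, 29.70). A1 meets LV tangentially, so HV is at right angles to LV and since A1 is tangent to KP there, HK ⟂ KP, with radius 6.3, so the center H sits 6.3 in from both sides at H = (38.50, 23.40). That places the tangent points at V = (44.80, 23.40) on LV and K = (38.50, 29.70) on KP. Then |FK| = |K − F| = 48.62.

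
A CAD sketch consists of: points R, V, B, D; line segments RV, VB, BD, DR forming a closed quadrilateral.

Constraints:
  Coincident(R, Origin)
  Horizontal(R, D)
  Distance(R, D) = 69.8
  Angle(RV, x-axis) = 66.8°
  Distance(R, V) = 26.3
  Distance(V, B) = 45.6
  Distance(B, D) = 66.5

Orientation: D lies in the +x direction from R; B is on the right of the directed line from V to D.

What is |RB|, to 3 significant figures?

22.3

Checks: |VB| = 45.60 ✓; |BD| = 66.50 ✓.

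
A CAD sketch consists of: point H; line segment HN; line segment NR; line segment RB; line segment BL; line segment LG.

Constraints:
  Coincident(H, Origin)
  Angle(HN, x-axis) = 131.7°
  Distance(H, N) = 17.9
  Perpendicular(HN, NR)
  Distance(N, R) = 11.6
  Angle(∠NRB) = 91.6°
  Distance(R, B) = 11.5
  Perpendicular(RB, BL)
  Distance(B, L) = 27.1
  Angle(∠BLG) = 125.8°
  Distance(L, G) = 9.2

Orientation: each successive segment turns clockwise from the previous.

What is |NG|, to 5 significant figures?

21.337

H is at the origin; HN runs at 131.7° with length 17.9, so N = (-11.908, 13.365). HN is perpendicular to NR, so NR runs at 41.700°; with |NR| = 11.6, R = (-3.2466, 21.081). ∠NRB = 91.6° gives RB at -46.700° from the x-axis; with |RB| = 11.5, B = (4.6403, 12.712). RB ⟂ BL, so BL runs at -136.70°; with |BL| = 27.1, L = (-15.082, -5.8736). ∠BLG = 125.8° gives LG at 169.10° from the x-axis; with |LG| = 9.2, G = (-24.116, -4.1339). Then |NG| = |G − N| = 21.337.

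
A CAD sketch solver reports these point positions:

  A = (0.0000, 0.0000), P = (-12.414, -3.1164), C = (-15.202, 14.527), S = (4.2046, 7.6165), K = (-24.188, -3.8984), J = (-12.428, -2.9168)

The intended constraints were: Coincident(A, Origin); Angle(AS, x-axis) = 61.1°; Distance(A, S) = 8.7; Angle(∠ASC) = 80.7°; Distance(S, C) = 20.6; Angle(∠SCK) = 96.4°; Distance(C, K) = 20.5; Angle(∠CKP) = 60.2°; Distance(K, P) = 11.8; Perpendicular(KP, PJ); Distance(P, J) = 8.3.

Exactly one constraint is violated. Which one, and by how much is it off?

Distance(P, J) = 8.3 — off by 8.10.

A = (0.00, 0.00) ✓; AS at 61.10° ✓; |AS| = 8.700 ✓; ∠ASC = 80.70° ✓; |SC| = 20.60 ✓; ∠SCK = 96.40° ✓; |CK| = 20.50 ✓; ∠CKP = 60.20° ✓; |KP| = 11.80 ✓; ∠(KP, PJ) = 90.21° ✓; |PJ| = 0.2001 ✗.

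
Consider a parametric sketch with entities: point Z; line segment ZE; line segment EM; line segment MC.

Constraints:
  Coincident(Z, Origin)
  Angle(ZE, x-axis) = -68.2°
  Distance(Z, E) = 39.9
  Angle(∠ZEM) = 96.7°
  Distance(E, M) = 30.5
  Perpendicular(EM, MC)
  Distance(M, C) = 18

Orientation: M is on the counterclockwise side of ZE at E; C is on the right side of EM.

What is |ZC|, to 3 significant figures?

67.5

Z is at the origin; ZE runs at -68.2° with length 39.9, so E = 39.9·(cos -68.2°, sin -68.2°) = (14.8, -37.0). ∠ZEM = 96.7°, so EM runs at -68.2° + (180° − 96.7°) = 15.1° from the x-axis; with |EM| = 30.5, M = E + 30.5·(cos 15.1°, sin 15.1°) = (44.3, -29.1). The perpendicularity gives MC at right angles to EM; with |MC| = 18.0 on the right of EM, C = M + 18.0·(0.261, -0.965) = (49.0, -46.5). Then |ZC| = |C − Z| = 67.5.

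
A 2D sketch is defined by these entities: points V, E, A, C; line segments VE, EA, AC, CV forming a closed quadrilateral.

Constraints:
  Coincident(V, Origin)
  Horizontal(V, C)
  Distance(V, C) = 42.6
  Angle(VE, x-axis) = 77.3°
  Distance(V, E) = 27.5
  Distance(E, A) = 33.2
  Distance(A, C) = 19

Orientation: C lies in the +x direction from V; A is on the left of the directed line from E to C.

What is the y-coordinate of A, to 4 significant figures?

18.48

Checks: VE at 77.30° ✓; |EA| = 33.20 ✓; |AC| = 19.00 ✓.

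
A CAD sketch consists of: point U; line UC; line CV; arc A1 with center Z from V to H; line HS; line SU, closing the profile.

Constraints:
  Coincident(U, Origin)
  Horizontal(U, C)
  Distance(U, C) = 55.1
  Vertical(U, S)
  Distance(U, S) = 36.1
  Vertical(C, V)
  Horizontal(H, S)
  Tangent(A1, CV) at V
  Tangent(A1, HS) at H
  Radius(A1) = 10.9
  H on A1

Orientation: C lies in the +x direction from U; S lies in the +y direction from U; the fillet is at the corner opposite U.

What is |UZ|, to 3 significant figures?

50.9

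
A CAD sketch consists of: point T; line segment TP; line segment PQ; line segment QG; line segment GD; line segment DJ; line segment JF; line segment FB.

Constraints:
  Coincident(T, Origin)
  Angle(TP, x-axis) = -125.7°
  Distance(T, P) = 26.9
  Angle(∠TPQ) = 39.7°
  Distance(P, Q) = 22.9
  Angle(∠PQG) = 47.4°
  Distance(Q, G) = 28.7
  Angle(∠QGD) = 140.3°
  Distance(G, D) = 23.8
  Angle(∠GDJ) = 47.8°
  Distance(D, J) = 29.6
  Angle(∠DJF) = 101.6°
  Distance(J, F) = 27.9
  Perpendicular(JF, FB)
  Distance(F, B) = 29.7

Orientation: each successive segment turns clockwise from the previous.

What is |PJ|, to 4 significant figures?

3.347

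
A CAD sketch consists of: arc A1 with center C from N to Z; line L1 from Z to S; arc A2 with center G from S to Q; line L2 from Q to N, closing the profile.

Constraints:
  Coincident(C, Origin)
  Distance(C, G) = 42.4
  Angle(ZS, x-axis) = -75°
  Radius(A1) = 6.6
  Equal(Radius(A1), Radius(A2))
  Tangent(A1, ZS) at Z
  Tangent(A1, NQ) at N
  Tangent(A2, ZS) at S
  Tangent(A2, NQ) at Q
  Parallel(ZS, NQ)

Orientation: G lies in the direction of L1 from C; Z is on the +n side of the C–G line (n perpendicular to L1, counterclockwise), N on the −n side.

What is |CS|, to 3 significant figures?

42.9

The slot axis is L1's direction at -75.0°, so u = (cos -75.0°, sin -75.0°) = (0.259, -0.966) and n = (−sin -75.0°, cos -75.0°) = (0.966, 0.259). C is at the origin and G lies 42.4 along u from C, so G = 42.4·u = (11.0, -41.0). Tangency of A1 to both parallel lines with radius 6.6 puts Z and N at C ± 6.6·n: Z = (6.38, 1.71), N = (-6.38, -1.71). Equal radii place S and Q the same way about G: S = G + 6.6·n = (17.3, -39.2), Q = G − 6.6·n = (4.60, -42.7). Then |CS| = |S − C| = 42.9.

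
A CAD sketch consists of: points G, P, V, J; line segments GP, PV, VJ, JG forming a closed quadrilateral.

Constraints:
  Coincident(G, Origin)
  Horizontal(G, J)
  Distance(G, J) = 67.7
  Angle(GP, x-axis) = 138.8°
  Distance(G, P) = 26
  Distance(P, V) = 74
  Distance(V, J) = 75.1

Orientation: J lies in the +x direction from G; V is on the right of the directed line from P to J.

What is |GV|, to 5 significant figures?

51.311

G is at the origin; GJ is horizontal with |GJ| = 67.7 and J in +x, so J = (67.7, 0). GP runs at 138.8° with |GP| = 26.0, so P = (-19.563, 17.126). V is determined by |PV| = 74.0 and |VJ| = 75.1 together: it lies at the intersection of circle(P, 74.0) and circle(J, 75.1). With |PJ| = 88.927, the foot of the radical line on PJ is 43.542 from P and the perpendicular offset is √(74.0² − 43.542²) = 59.834. Taking the right-of-PJ solution: V = (11.641, -49.974).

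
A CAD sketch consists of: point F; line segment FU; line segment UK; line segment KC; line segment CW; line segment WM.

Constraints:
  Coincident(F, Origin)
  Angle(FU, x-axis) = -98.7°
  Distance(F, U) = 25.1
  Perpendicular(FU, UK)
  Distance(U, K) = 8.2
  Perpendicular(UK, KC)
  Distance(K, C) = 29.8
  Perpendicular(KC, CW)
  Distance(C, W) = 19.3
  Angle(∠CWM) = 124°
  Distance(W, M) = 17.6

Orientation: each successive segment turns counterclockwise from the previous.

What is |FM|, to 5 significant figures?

23.160

KC is perpendicular to CW, so CW runs at 171.30°; with |CW| = 19.3, W = (-10.261, 6.3249). ∠CWM = 124.0° gives WM at -132.70° from the x-axis; with |WM| = 17.6, M = (-22.197, -6.6096). Then |FM| = |M − F| = 23.160.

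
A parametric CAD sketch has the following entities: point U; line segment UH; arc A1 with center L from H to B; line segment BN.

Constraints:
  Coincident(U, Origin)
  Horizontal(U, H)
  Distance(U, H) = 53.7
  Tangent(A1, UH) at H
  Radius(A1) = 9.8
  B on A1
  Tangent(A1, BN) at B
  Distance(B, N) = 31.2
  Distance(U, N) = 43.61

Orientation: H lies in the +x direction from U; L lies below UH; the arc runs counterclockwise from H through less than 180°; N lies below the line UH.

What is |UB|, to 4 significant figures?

45.47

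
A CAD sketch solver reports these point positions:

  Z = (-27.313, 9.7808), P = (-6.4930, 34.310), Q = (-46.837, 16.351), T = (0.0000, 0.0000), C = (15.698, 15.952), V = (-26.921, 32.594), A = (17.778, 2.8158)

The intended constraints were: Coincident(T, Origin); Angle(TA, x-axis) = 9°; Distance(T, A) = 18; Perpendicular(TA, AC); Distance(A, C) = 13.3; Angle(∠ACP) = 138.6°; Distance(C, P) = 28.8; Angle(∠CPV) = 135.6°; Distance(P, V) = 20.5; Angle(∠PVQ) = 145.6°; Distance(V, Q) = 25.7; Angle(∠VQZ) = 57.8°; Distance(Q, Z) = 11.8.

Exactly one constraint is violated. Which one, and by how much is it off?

Distance(Q, Z) = 11.8 — off by 8.80.

T = (0.00, 0.00) ✓; TA at 9.000° ✓; |TA| = 18.00 ✓; ∠(TA, AC) = 90.00° ✓; |AC| = 13.30 ✓; ∠ACP = 138.6° ✓; |CP| = 28.80 ✓; ∠CPV = 135.6° ✓; |PV| = 20.50 ✓; ∠PVQ = 145.6° ✓; |VQ| = 25.70 ✓; ∠VQZ = 57.80° ✓; |QZ| = 20.60 ✗.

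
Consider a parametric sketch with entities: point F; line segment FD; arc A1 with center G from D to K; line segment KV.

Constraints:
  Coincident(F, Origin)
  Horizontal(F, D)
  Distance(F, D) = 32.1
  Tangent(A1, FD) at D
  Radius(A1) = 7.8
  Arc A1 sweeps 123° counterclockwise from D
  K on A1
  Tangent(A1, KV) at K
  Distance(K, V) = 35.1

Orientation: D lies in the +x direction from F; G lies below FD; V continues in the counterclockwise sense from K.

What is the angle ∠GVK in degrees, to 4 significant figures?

12.53°

On A1, D sits at bearing 90° from G; a 123° counterclockwise sweep puts K at bearing 213°, so K = G + 7.8·(cos 213°, sin 213°) = (25.56, -12.05). The tangent condition forces GK to be normal to KV, so KV runs along (−sin 213°, cos 213°); with |KV| = 35.1, V = (44.68, -41.49). Then cos ∠GVK = VG·VK / (|VG||VK|), giving 12.53°.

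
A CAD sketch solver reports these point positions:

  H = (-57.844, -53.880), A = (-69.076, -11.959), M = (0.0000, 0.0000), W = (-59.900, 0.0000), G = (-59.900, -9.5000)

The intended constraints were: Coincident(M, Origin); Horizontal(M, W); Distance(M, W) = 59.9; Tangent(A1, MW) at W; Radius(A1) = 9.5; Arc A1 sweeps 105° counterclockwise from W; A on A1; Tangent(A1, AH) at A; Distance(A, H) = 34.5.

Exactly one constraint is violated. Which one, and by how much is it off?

Distance(A, H) = 34.5 — off by 8.90.

M = (0.00, 0.00) ✓; M.y = 0.00, W.y = 0.00 ✓; |MW| = 59.90 ✓; ∠(GW, WM) = 90.00° ✓; |GW| = 9.500 ✓; bearing(G→A) − bearing(G→W) = 105.0° ✓; |GA| = 9.500 ✓; ∠(GA, AH) = 90.00° ✓; |AH| = 43.40 ✗.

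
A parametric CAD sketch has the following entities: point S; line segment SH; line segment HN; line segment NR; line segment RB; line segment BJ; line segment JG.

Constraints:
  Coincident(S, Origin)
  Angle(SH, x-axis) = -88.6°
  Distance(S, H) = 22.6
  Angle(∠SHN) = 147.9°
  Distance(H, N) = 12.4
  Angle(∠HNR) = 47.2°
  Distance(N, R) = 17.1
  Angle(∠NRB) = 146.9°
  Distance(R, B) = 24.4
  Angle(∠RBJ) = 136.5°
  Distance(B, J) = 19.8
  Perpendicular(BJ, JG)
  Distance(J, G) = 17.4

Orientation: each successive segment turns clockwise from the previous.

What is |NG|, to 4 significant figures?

44.45

∠RBJ = 136.5° gives BJ at 29.90° from the x-axis; with |BJ| = 19.8, J = (13.50, 16.39). BJ is perpendicular to JG, so JG runs at -60.10°; with |JG| = 17.4, G = (22.17, 1.310). Then |NG| = |G − N| = 44.45.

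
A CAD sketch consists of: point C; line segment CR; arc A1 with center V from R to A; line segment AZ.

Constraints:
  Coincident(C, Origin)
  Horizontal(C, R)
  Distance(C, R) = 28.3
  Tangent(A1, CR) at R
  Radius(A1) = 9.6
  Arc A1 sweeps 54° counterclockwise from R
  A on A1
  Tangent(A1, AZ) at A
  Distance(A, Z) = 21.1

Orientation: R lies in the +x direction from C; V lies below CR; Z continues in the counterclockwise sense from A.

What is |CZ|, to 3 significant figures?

22.5

C is at the origin; C and R share the same y with |CR| = 28.3 and R on the +x side, so R = (28.3, 0.00). A1 meets CR tangentially, so VR is at right angles to CR, so V = R + (0, -9.6) = (28.3, -9.60). On A1, R sits at bearing 90° from V; a 54° counterclockwise sweep puts A at bearing 144°, so A = V + 9.6·(cos 144°, sin 144°) = (20.5, -3.96). The tangent condition forces VA to be normal to AZ, so AZ runs along (−sin 144°, cos 144°); with |AZ| = 21.1, Z = (8.13, -21.0). Then |CZ| = |Z − C| = 22.5.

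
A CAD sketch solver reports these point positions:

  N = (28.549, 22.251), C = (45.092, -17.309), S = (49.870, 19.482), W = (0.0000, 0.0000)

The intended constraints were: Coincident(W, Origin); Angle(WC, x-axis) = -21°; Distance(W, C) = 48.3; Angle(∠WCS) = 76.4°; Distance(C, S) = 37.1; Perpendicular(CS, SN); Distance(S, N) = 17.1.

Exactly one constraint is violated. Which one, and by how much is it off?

Distance(S, N) = 17.1 — off by 4.40.

W = (0.00, 0.00) ✓; WC at -21.00° ✓; |WC| = 48.30 ✓; ∠WCS = 76.40° ✓; |CS| = 37.10 ✓; ∠(CS, SN) = 90.00° ✓; |SN| = 21.50 ✗.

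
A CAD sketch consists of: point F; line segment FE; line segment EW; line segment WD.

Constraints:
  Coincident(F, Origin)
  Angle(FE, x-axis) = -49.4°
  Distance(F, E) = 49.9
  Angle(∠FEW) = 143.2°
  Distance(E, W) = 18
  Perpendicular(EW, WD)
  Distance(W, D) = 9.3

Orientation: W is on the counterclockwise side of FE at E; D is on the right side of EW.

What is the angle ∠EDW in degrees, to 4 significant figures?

62.68°

∠FEW = 143.2°, so EW runs at -49.4° + (180° − 143.2°) = -12.60° from the x-axis; with |EW| = 18.0, W = E + 18.0·(cos -12.60°, sin -12.60°) = (50.04, -41.81). EW is perpendicular to WD; with |WD| = 9.3 on the right of EW, D = W + 9.3·(-0.2181, -0.9759) = (48.01, -50.89). Then cos ∠EDW = DE·DW / (|DE||DW|), giving 62.68°.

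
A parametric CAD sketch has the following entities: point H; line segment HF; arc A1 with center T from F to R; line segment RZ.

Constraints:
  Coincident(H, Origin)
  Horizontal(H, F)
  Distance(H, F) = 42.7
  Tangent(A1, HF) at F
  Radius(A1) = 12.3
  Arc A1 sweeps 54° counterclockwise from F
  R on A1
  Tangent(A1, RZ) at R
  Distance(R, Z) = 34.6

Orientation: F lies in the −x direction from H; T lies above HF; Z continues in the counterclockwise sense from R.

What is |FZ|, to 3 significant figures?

44.8

H is at the origin; H and F share the same y with |HF| = 42.7 and F on the −x side, so F = (-42.7, 0.00). Tangency of A1 to HF means the radius TF is perpendicular to HF, so T = F + (0, 12.3) = (-42.7, 12.3). On A1, F sits at bearing -90° from T; a 54° counterclockwise sweep puts R at bearing -36°, so R = T + 12.3·(cos -36°, sin -36°) = (-32.7, 5.07). Since A1 is tangent to RZ there, TR ⟂ RZ, so RZ runs along (−sin -36°, cos -36°); with |RZ| = 34.6, Z = (-12.4, 33.1). Then |FZ| = |Z − F| = 44.8.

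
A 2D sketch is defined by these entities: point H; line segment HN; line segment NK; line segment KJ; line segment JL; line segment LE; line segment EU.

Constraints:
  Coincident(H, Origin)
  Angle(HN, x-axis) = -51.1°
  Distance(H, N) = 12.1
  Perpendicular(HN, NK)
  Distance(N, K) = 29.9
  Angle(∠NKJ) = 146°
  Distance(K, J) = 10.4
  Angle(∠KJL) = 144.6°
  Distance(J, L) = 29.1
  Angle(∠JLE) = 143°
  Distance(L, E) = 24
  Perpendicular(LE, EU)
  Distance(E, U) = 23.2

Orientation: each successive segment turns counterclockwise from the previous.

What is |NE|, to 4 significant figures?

70.05

∠KJL = 144.6° gives JL at 108.3° from the x-axis; with |JL| = 29.1, L = (24.79, 46.93). ∠JLE = 143.0° gives LE at 145.3° from the x-axis; with |LE| = 24.0, E = (5.057, 60.59). Then |NE| = |E − N| = 70.05.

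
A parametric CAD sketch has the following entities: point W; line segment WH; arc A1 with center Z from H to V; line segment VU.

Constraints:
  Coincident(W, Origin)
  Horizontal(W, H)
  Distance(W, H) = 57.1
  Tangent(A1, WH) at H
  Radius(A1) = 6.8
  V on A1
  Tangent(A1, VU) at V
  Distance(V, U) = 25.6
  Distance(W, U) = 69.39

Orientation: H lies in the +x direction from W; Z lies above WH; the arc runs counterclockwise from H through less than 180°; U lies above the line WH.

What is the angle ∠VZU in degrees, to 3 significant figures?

75.1°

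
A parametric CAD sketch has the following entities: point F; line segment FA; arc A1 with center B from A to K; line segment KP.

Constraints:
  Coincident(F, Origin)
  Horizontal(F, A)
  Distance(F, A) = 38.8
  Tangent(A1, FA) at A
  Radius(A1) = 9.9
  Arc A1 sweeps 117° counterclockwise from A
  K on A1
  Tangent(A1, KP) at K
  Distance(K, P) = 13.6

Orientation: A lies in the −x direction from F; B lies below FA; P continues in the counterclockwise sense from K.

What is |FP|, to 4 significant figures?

49.20

F is at the origin; F and A share the same y with |FA| = 38.8 and A on the −x side, so A = (-38.80, 0.000). Tangency of A1 to FA means the radius BA is perpendicular to FA, so B = A + (0, -9.9) = (-38.80, -9.900). On A1, A sits at bearing 90° from B; a 117° counterclockwise sweep puts K at bearing 207°, so K = B + 9.9·(cos 207°, sin 207°) = (-47.62, -14.39). A1 meets KP tangentially, so BK is at right angles to KP, so KP runs along (−sin 207°, cos 207°); with |KP| = 13.6, P = (-41.45, -26.51). Then |FP| = |P − F| = 49.20.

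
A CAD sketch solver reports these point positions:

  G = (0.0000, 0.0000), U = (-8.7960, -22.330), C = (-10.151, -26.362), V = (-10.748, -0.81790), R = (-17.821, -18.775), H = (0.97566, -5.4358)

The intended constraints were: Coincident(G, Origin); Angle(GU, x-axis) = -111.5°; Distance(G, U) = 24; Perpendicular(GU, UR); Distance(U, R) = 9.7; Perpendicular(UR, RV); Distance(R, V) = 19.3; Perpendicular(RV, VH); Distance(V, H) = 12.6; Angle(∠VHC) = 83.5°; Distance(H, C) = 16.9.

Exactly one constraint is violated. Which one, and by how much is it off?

Distance(H, C) = 16.9 — off by 6.80.

G = (0.00, 0.00) ✓; GU at -111.5° ✓; |GU| = 24.00 ✓; ∠(GU, UR) = 90.00° ✓; |UR| = 9.700 ✓; ∠(UR, RV) = 90.00° ✓; |RV| = 19.30 ✓; ∠(RV, VH) = 90.00° ✓; |VH| = 12.60 ✓; ∠VHC = 83.50° ✓; |HC| = 23.70 ✗.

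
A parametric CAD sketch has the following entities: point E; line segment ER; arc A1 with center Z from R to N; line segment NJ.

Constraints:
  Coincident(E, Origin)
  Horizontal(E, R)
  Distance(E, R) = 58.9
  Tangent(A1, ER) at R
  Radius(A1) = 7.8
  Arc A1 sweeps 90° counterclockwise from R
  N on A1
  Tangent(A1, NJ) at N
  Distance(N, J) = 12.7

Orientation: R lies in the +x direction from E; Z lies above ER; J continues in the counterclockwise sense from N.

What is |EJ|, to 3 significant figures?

69.8

E is at the origin; E and R share the same y with |ER| = 58.9 and R on the +x side, so R = (58.9, 0.00). Tangency of A1 to ER means the radius ZR is perpendicular to ER, so Z = R + (0, 7.8) = (58.9, 7.80). On A1, R sits at bearing -90° from Z; a 90° counterclockwise sweep puts N at bearing 0°, so N = Z + 7.8·(cos 0°, sin 0°) = (66.7, 7.80). A1 meets NJ tangentially, so ZN is at right angles to NJ, so NJ runs along (−sin 0°, cos 0°); with |NJ| = 12.7, J = (66.7, 20.5). Then |EJ| = |J − E| = 69.8.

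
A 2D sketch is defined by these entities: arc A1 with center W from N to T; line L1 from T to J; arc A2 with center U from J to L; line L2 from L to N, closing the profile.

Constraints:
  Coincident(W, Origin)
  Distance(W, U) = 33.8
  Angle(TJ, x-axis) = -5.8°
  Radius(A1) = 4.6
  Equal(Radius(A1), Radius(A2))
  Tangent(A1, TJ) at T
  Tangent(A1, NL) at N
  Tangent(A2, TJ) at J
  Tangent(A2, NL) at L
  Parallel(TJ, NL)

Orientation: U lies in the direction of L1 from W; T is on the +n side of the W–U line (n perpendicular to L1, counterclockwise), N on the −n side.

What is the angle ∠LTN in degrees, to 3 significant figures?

74.8°

Tangency of A1 to both parallel lines with radius 4.6 puts T and N at W ± 4.6·n: T = (0.465, 4.58), N = (-0.465, -4.58). Equal radii place J and L the same way about U: J = U + 4.6·n = (34.1, 1.16), L = U − 4.6·n = (33.2, -7.99). Then cos ∠LTN = TL·TN / (|TL||TN|), giving 74.8°.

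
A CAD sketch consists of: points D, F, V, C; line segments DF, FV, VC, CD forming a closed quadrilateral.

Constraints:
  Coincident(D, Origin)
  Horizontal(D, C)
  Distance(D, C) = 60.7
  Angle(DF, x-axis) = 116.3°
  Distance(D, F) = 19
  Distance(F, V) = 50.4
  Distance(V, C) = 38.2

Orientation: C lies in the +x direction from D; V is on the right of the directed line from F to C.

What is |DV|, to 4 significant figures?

32.99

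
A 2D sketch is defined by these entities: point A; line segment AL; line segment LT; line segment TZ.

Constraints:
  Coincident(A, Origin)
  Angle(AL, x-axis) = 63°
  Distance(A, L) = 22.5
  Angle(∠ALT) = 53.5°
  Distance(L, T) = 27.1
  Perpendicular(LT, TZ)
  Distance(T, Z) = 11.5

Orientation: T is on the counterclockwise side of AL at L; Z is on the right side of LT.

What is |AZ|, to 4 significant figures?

32.61

∠ALT = 53.5°, so LT runs at 63.0° + (180° − 53.5°) = 189.5° from the x-axis; with |LT| = 27.1, T = L + 27.1·(cos 189.5°, sin 189.5°) = (-16.51, 15.57). LT ⟂ TZ; with |TZ| = 11.5 on the right of LT, Z = T + 11.5·(-0.1650, 0.9863) = (-18.41, 26.92). Then |AZ| = |Z − A| = 32.61.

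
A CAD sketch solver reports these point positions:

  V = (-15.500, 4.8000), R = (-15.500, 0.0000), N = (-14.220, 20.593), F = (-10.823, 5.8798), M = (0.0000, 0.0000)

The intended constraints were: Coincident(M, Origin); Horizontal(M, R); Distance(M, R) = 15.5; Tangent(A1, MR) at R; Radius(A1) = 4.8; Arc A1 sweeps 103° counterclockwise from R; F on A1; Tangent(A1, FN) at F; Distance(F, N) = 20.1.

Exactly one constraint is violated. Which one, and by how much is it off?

Distance(F, N) = 20.1 — off by 5.00.

M = (0.00, 0.00) ✓; M.y = 0.00, R.y = 0.00 ✓; |MR| = 15.50 ✓; ∠(VR, RM) = 90.00° ✓; |VR| = 4.800 ✓; bearing(V→F) − bearing(V→R) = 103.0° ✓; |VF| = 4.800 ✓; ∠(VF, FN) = 90.00° ✓; |FN| = 15.10 ✗.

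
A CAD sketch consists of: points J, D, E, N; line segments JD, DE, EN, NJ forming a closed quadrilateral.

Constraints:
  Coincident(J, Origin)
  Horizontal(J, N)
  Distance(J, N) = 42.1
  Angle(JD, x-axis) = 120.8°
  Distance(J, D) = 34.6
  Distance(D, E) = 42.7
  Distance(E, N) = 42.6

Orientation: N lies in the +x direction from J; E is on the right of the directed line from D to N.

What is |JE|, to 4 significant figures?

8.936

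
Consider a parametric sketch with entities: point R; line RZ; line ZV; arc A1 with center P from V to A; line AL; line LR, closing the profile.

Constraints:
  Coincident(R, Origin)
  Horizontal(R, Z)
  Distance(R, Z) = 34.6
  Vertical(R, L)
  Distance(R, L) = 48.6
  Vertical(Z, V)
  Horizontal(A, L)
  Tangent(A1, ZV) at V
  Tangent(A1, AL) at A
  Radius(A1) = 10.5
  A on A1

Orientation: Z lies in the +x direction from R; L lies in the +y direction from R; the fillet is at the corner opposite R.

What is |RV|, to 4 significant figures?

51.47

R is at the origin; RZ is horizontal with |RZ| = 34.6 and Z on the +x side, so Z = (34.60, 0.000). RL is vertical with |RL| = 48.6 and L on the +y side, so L = (0.000, 48.60). The virtual corner opposite R is at (34.60, 48.60). The tangent condition forces PV to be normal to ZV and since A1 is tangent to AL there, PA ⟂ AL, with radius 10.5, so the center P sits 10.5 in from both sides at P = (24.10, 38.10). That places the tangent points at V = (34.60, 38.10) on ZV and A = (24.10, 48.60) on AL. Then |RV| = |V − R| = 51.47.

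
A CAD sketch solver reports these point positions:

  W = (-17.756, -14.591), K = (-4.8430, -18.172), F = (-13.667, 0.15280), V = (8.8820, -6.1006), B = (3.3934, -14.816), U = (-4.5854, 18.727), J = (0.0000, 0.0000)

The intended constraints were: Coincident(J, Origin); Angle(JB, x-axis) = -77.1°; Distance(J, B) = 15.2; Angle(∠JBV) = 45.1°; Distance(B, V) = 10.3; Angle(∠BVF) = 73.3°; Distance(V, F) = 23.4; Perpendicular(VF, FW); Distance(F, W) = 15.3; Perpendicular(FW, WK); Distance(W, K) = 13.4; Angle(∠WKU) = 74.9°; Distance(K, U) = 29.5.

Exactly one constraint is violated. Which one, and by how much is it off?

Distance(K, U) = 29.5 — off by 7.40.

J = (0.00, 0.00) ✓; JB at -77.10° ✓; |JB| = 15.20 ✓; ∠JBV = 45.10° ✓; |BV| = 10.30 ✓; ∠BVF = 73.30° ✓; |VF| = 23.40 ✓; ∠(VF, FW) = 90.00° ✓; |FW| = 15.30 ✓; ∠(FW, WK) = 90.00° ✓; |WK| = 13.40 ✓; ∠WKU = 74.90° ✓; |KU| = 36.90 ✗.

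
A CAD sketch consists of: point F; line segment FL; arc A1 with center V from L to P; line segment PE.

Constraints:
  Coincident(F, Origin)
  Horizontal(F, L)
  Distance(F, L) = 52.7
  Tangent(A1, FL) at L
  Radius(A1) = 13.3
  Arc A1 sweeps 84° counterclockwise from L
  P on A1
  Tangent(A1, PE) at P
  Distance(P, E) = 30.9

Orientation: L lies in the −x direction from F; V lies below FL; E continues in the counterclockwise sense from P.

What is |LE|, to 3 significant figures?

45.7

F is at the origin; F and L share the same y with |FL| = 52.7 and L on the −x side, so L = (-52.7, 0.00). The tangent condition forces VL to be normal to FL, so V = L + (0, -13.3) = (-52.7, -13.3). On A1, L sits at bearing 90° from V; an 84° counterclockwise sweep puts P at bearing 174°, so P = V + 13.3·(cos 174°, sin 174°) = (-65.9, -11.9). The tangent condition forces VP to be normal to PE, so PE runs along (−sin 174°, cos 174°); with |PE| = 30.9, E = (-69.2, -42.6). Then |LE| = |E − L| = 45.7.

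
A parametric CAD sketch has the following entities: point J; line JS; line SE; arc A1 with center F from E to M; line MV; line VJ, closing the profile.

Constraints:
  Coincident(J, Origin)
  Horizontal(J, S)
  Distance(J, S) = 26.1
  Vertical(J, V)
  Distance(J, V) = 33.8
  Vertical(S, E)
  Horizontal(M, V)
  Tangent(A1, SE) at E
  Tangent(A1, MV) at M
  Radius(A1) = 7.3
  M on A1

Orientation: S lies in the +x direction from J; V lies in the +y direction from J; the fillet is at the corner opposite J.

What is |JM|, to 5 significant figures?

38.677

J is at the origin; J and S share the same y with |JS| = 26.1 and S on the +x side, so S = (26.100, 0.0000). J and V share the same x with |JV| = 33.8 and V on the +y side, so V = (0.0000, 33.800). The virtual corner opposite J is at (26.100, 33.800). Tangency of A1 to SE means the radius FE is perpendicular to SE and tangency of A1 to MV means the radius FM is perpendicular to MV, with radius 7.3, so the center F sits 7.3 in from both sides at F = (18.800, 26.500). That places the tangent points at E = (26.100, 26.500) on SE and M = (18.800, 33.800) on MV. Then |JM| = |M − J| = 38.677.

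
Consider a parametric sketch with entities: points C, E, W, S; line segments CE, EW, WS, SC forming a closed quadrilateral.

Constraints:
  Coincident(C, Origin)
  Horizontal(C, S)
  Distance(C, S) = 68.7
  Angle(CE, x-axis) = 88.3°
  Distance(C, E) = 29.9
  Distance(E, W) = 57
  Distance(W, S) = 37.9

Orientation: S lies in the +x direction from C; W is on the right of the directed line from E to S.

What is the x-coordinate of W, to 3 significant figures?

34.4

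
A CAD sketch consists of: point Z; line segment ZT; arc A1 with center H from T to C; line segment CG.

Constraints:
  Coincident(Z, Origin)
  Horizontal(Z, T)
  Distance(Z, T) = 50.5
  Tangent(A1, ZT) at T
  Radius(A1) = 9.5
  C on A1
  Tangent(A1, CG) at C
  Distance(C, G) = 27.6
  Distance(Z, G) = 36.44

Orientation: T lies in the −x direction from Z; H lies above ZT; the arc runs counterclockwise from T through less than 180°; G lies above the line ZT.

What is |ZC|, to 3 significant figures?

43.2

Z is at the origin; Z and T share the same y with |ZT| = 50.5 and T on the −x side, so T = (-50.5, 0.00). The tangent condition forces HT to be normal to ZT, so H = T + (0, 9.5) = (-50.5, 9.50). Since HC ⟂ CG (tangency), |HG| = √(9.5² + 27.6²) = 29.2 regardless of where C sits on A1. So G lies on both circle(Z, 36.44) and circle(H, 29.2); the above-ZT intersection is G = (-26.1, 25.5). C is the foot of the tangent from G: C = (-43.0, 3.67).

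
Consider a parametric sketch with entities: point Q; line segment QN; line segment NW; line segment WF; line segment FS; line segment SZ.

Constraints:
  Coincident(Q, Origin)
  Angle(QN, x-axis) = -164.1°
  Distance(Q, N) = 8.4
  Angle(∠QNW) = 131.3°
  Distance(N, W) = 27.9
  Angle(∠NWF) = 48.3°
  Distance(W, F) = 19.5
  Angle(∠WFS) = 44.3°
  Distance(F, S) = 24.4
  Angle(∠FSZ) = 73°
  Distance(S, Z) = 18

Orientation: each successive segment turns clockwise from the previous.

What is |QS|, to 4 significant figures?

25.20

Q is at the origin; QN runs at -164.1° with length 8.4, so N = (-8.079, -2.301). ∠QNW = 131.3° gives NW at 147.2° from the x-axis; with |NW| = 27.9, W = (-31.53, 12.81). ∠NWF = 48.3° gives WF at 15.50° from the x-axis; with |WF| = 19.5, F = (-12.74, 18.02). ∠WFS = 44.3° gives FS at -120.2° from the x-axis; with |FS| = 24.4, S = (-25.01, -3.065). Then |QS| = |S − Q| = 25.20.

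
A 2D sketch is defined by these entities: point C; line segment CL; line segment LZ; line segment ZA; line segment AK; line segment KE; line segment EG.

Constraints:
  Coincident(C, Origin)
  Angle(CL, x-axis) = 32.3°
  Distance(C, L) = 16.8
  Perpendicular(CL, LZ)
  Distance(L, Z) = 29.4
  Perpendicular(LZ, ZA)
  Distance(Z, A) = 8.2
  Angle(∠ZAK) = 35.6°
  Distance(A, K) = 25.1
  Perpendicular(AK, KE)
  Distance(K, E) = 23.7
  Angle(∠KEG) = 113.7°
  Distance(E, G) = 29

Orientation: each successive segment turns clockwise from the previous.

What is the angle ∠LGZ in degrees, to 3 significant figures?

9.98°

C is at the origin; CL runs at 32.3° with length 16.8, so L = (14.2, 8.98). CL ⟂ LZ, so LZ runs at -57.7°; with |LZ| = 29.4, Z = (29.9, -15.9). LZ ⟂ ZA, so ZA runs at -148°; with |ZA| = 8.2, A = (23.0, -20.3). ∠ZAK = 35.6° gives AK at 67.9° from the x-axis; with |AK| = 25.1, K = (32.4, 3.00). AK ⟂ KE, so KE runs at -22.1°; with |KE| = 23.7, E = (54.4, -5.92). ∠KEG = 113.7° gives EG at -88.4° from the x-axis; with |EG| = 29.0, G = (55.2, -34.9). Then cos ∠LGZ = GL·GZ / (|GL||GZ|), giving 9.98°.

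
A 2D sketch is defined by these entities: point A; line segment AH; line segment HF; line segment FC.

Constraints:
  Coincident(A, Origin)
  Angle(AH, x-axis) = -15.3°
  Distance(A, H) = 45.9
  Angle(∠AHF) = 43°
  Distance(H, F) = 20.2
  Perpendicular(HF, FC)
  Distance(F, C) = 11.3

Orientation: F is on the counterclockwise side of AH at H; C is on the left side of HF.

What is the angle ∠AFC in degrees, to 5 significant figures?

23.126°

∠AHF = 43.0°, so HF runs at -15.3° + (180° − 43.0°) = 121.70° from the x-axis; with |HF| = 20.2, F = H + 20.2·(cos 121.70°, sin 121.70°) = (33.659, 5.0746). HF ⟂ FC; with |FC| = 11.3 on the left of HF, C = F + 11.3·(-0.85081, -0.52547) = (24.044, -0.86322). Then cos ∠AFC = FA·FC / (|FA||FC|), giving 23.126°.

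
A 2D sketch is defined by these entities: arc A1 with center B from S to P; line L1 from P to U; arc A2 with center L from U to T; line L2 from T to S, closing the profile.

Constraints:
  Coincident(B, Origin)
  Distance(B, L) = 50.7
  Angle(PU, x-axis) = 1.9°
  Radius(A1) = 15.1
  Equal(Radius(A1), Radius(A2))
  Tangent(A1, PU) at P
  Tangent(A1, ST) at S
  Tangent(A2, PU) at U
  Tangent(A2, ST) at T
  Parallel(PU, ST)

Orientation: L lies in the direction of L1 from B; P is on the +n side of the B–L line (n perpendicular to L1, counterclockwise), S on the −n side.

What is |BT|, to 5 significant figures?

52.901

The slot axis is L1's direction at 1.9°, so u = (cos 1.9°, sin 1.9°) = (0.99945, 0.033155) and n = (−sin 1.9°, cos 1.9°) = (-0.033155, 0.99945). B is at the origin and L lies 50.7 along u from B, so L = 50.7·u = (50.672, 1.6810). Tangency of A1 to both parallel lines with radius 15.1 puts P and S at B ± 15.1·n: P = (-0.50064, 15.092), S = (0.50064, -15.092). Equal radii place U and T the same way about L: U = L + 15.1·n = (50.171, 16.773), T = L − 15.1·n = (51.173, -13.411). Then |BT| = |T − B| = 52.901.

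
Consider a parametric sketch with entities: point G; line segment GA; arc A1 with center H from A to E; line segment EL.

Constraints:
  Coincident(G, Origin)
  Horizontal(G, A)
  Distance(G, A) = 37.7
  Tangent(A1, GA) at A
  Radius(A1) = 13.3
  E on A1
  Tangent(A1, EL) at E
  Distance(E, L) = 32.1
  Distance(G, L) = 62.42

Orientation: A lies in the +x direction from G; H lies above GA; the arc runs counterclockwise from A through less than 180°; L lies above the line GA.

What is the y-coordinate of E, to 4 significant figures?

17.59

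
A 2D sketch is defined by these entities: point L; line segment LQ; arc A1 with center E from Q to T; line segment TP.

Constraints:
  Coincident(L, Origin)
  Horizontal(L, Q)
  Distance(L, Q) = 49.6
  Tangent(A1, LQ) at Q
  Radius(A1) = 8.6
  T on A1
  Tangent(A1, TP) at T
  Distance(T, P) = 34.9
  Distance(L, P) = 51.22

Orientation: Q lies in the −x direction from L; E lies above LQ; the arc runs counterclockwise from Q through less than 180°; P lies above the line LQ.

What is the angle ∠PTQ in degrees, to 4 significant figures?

142.7°

L is at the origin; LQ is horizontal with |LQ| = 49.6 and Q on the −x side, so Q = (-49.60, 0.000). The tangent condition forces EQ to be normal to LQ, so E = Q + (0, 8.6) = (-49.60, 8.600). Since ET ⟂ TP (tangency), |EP| = √(8.6² + 34.9²) = 35.94 regardless of where T sits on A1. So P lies on both circle(L, 51.22) and circle(E, 35.94); the above-LQ intersection is P = (-32.04, 39.96). T is the foot of the tangent from P: T = (-41.31, 6.316).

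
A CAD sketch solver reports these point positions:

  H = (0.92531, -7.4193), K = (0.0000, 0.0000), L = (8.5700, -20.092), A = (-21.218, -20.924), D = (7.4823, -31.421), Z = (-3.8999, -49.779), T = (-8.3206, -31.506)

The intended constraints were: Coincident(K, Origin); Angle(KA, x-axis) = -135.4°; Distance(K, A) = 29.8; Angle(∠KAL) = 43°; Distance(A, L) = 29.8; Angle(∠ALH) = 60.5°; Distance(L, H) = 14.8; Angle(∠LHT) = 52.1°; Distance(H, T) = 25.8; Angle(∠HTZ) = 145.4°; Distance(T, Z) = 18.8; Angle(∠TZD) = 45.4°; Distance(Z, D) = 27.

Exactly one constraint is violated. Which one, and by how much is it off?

Distance(Z, D) = 27 — off by 5.40.

K = (0.00, 0.00) ✓; KA at -135.4° ✓; |KA| = 29.80 ✓; ∠KAL = 43.00° ✓; |AL| = 29.80 ✓; ∠ALH = 60.50° ✓; |LH| = 14.80 ✓; ∠LHT = 52.10° ✓; |HT| = 25.80 ✓; ∠HTZ = 145.4° ✓; |TZ| = 18.80 ✓; ∠TZD = 45.40° ✓; |ZD| = 21.60 ✗.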